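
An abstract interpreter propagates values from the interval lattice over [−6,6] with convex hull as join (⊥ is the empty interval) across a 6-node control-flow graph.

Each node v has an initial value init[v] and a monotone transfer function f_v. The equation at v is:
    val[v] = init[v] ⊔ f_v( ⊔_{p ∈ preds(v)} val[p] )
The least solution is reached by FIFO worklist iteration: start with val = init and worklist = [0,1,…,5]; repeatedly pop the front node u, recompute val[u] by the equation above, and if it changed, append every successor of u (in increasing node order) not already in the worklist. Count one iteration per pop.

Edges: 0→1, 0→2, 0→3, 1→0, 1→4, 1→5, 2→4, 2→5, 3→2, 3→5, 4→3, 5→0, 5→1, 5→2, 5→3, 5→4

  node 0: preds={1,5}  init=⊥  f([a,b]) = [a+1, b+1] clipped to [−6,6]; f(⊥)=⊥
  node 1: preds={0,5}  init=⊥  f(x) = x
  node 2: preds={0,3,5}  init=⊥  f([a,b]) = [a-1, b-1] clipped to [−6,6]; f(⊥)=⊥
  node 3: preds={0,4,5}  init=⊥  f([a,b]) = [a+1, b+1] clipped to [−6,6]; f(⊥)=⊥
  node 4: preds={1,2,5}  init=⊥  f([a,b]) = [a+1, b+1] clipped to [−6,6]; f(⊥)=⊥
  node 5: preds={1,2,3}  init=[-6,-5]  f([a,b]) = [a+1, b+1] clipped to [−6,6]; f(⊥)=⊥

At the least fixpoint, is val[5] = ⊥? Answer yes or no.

no

Worklist (32 pops):
  #1 pop 0: in=[-6,-5] → [-5,-4] (was ⊥); enqueue []
  #2 pop 1: in=[-6,-4] → [-6,-4] (was ⊥); enqueue [0]
  #3 pop 2: in=[-6,-4] → [-6,-5] (was ⊥); enqueue []
  #4 pop 3: in=[-6,-4] → [-5,-3] (was ⊥); enqueue [2]
  #5 pop 4: in=[-6,-4] → [-5,-3] (was ⊥); enqueue [3]
  #6 pop 5: in=[-6,-3] → [-6,-2] (was [-6,-5]); enqueue [1,4]
  #7 pop 0: in=[-6,-2] → [-5,-1] (was [-5,-4]); enqueue []
  #8 pop 2: in=[-6,-1] → [-6,-2] (was [-6,-5]); enqueue [5]
  #9 pop 3: in=[-6,-1] → [-5,0] (was [-5,-3]); enqueue [2]
  #10 pop 1: in=[-6,-1] → [-6,-1] (was [-6,-4]); enqueue [0]
  #11 pop 4: in=[-6,-1] → [-5,0] (was [-5,-3]); enqueue [3]
  #12 pop 5: in=[-6,0] → [-6,1] (was [-6,-2]); enqueue [1,4]
  #13 pop 2: in=[-6,1] → [-6,0] (was [-6,-2]); enqueue [5]
  #14 pop 0: in=[-6,1] → [-5,2] (was [-5,-1]); enqueue [2]
  #15 pop 3: in=[-6,2] → [-5,3] (was [-5,0]); enqueue []
  #16 pop 1: in=[-6,2] → [-6,2] (was [-6,-1]); enqueue [0]
  #17 pop 4: in=[-6,2] → [-5,3] (was [-5,0]); enqueue [3]
  #18 pop 5: in=[-6,3] → [-6,4] (was [-6,1]); enqueue [1,4]
  #19 pop 2: in=[-6,4] → [-6,3] (was [-6,0]); enqueue [5]
  #20 pop 0: in=[-6,4] → [-5,5] (was [-5,2]); enqueue [2]
  #21 pop 3: in=[-6,5] → [-5,6] (was [-5,3]); enqueue []
  #22 pop 1: in=[-6,5] → [-6,5] (was [-6,2]); enqueue [0]
  #23 pop 4: in=[-6,5] → [-5,6] (was [-5,3]); enqueue [3]
  #24 pop 5: in=[-6,6] → [-6,6] (was [-6,4]); enqueue [1,4]
  #25 pop 2: in=[-6,6] → [-6,5] (was [-6,3]); enqueue [5]
  #26 pop 0: in=[-6,6] → [-5,6] (was [-5,5]); enqueue [2]
  #27 pop 3: in=[-6,6] → [-5,6] (no change)
  #28 pop 1: in=[-6,6] → [-6,6] (was [-6,5]); enqueue [0]
  #29 pop 4: in=[-6,6] → [-5,6] (no change)
  #30 pop 5: in=[-6,6] → [-6,6] (no change)
  #31 pop 2: in=[-6,6] → [-6,5] (no change)
  #32 pop 0: in=[-6,6] → [-5,6] (no change)

Fixpoint:
  val[0] = [-5,6]
  val[1] = [-6,6]
  val[2] = [-6,5]
  val[3] = [-5,6]
  val[4] = [-5,6]
  val[5] = [-6,6]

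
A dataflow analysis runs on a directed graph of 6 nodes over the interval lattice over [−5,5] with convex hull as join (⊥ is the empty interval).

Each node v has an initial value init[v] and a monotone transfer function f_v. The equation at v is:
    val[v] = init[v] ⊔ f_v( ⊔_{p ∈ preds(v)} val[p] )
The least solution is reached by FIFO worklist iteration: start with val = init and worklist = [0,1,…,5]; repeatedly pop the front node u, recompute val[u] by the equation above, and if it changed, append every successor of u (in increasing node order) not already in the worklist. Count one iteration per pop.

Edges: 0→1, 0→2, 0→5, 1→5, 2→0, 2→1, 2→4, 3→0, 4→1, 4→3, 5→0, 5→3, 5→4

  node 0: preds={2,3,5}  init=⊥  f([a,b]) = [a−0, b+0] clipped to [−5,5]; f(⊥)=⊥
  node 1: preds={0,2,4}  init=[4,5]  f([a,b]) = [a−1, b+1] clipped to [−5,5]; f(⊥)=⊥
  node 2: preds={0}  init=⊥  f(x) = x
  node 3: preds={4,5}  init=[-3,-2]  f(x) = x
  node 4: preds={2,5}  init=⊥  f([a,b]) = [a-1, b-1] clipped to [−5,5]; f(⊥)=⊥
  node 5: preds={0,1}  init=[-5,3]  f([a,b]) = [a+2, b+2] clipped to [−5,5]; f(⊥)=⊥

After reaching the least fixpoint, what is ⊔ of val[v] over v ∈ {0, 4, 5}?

Iteration log — 16 steps:
  step 1. node 0  ⊔preds=[-5,3]  new=[-5,3]  old=⊥  +wl: 
  step 2. node 1  ⊔preds=[-5,3]  new=[-5,5]  old=[4,5]  +wl: 
  step 3. node 2  ⊔preds=[-5,3]  new=[-5,3]  old=⊥  +wl: 0,1
  step 4. node 3  ⊔preds=[-5,3]  new=[-5,3]  old=[-3,-2]  +wl: 
  step 5. node 4  ⊔preds=[-5,3]  new=[-5,2]  old=⊥  +wl: 3
  step 6. node 5  ⊔preds=[-5,5]  new=[-5,5]  old=[-5,3]  +wl: 4
  step 7. node 0  ⊔preds=[-5,5]  new=[-5,5]  old=[-5,3]  +wl: 2,5
  step 8. node 1  ⊔preds=[-5,5]  new=[-5,5]  stable
  step 9. node 3  ⊔preds=[-5,5]  new=[-5,5]  old=[-5,3]  +wl: 0
  step 10. node 4  ⊔preds=[-5,5]  new=[-5,4]  old=[-5,2]  +wl: 1,3
  step 11. node 2  ⊔preds=[-5,5]  new=[-5,5]  old=[-5,3]  +wl: 4
  step 12. node 5  ⊔preds=[-5,5]  new=[-5,5]  stable
  step 13. node 0  ⊔preds=[-5,5]  new=[-5,5]  stable
  step 14. node 1  ⊔preds=[-5,5]  new=[-5,5]  stable
  step 15. node 3  ⊔preds=[-5,5]  new=[-5,5]  stable
  step 16. node 4  ⊔preds=[-5,5]  new=[-5,4]  stable

Least fixpoint reached:
  node 0: [-5,5]
  node 1: [-5,5]
  node 2: [-5,5]
  node 3: [-5,5]
  node 4: [-5,4]
  node 5: [-5,5]

[-5,5]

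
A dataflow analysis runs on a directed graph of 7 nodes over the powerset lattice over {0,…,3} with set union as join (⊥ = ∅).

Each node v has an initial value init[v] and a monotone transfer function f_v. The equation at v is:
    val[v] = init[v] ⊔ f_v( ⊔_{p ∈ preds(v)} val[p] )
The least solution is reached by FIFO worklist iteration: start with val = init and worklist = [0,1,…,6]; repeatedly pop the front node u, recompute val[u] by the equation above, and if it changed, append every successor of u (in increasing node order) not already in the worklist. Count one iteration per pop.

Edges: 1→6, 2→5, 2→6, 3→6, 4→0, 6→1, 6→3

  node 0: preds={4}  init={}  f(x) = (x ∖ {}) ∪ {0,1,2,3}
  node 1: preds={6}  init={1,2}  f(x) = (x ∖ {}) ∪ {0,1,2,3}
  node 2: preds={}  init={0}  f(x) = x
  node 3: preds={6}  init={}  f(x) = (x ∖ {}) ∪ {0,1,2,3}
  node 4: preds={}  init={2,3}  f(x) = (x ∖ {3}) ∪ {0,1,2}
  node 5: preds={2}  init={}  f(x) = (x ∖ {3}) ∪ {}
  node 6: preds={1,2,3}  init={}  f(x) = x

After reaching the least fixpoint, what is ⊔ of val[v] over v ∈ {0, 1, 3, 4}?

{0,1,2,3}

Worklist (10 pops):
  #1 pop 0: in={2,3} → {0,1,2,3} (was {}); enqueue []
  #2 pop 1: in={} → {0,1,2,3} (was {1,2}); enqueue []
  #3 pop 2: in={} → {0} (no change)
  #4 pop 3: in={} → {0,1,2,3} (was {}); enqueue []
  #5 pop 4: in={} → {0,1,2,3} (was {2,3}); enqueue [0]
  #6 pop 5: in={0} → {0} (was {}); enqueue []
  #7 pop 6: in={0,1,2,3} → {0,1,2,3} (was {}); enqueue [1,3]
  #8 pop 0: in={0,1,2,3} → {0,1,2,3} (no change)
  #9 pop 1: in={0,1,2,3} → {0,1,2,3} (no change)
  #10 pop 3: in={0,1,2,3} → {0,1,2,3} (no change)

Fixpoint:
  val[0] = {0,1,2,3}
  val[1] = {0,1,2,3}
  val[2] = {0}
  val[3] = {0,1,2,3}
  val[4] = {0,1,2,3}
  val[5] = {0}
  val[6] = {0,1,2,3}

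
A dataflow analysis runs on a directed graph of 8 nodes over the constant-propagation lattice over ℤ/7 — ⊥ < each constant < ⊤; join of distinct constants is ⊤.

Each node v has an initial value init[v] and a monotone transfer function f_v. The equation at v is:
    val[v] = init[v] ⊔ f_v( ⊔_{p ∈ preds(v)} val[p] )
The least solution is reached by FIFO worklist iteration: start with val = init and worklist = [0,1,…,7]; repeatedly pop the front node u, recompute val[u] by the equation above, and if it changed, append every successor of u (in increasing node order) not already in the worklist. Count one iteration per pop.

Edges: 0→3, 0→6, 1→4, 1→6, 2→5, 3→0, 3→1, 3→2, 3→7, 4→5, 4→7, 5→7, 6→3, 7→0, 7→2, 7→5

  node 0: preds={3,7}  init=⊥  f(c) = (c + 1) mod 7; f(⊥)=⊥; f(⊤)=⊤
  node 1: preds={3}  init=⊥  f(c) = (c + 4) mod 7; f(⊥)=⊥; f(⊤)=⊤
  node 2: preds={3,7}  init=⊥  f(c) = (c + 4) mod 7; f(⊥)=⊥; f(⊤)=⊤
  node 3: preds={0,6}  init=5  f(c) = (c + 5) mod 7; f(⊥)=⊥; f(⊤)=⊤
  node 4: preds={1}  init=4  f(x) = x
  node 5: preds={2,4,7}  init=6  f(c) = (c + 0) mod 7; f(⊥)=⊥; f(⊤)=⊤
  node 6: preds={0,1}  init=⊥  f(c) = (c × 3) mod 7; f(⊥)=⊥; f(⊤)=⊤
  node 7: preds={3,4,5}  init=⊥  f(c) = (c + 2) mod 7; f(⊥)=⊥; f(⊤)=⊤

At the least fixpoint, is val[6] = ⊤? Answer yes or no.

yes

Trace (15 dequeues):
  [1] u=0 | in 5 | out 6 | prev ⊥ | push {}
  [2] u=1 | in 5 | out 2 | prev ⊥ | push {}
  [3] u=2 | in 5 | out 2 | prev ⊥ | push {}
  [4] u=3 | in 6 | out ⊤ | prev 5 | push {0,1,2}
  [5] u=4 | in 2 | out ⊤ | prev 4 | push {}
  [6] u=5 | in ⊤ | out ⊤ | prev 6 | push {}
  [7] u=6 | in ⊤ | out ⊤ | prev ⊥ | push {3}
  [8] u=7 | in ⊤ | out ⊤ | prev ⊥ | push {5}
  [9] u=0 | in ⊤ | out ⊤ | prev 6 | push {6}
  [10] u=1 | in ⊤ | out ⊤ | prev 2 | push {4}
  [11] u=2 | in ⊤ | out ⊤ | prev 2 | push {}
  [12] u=3 | in ⊤ | out ⊤ | ==
  [13] u=5 | in ⊤ | out ⊤ | ==
  [14] u=6 | in ⊤ | out ⊤ | ==
  [15] u=4 | in ⊤ | out ⊤ | ==

Converged values:
  [0] ⊤
  [1] ⊤
  [2] ⊤
  [3] ⊤
  [4] ⊤
  [5] ⊤
  [6] ⊤
  [7] ⊤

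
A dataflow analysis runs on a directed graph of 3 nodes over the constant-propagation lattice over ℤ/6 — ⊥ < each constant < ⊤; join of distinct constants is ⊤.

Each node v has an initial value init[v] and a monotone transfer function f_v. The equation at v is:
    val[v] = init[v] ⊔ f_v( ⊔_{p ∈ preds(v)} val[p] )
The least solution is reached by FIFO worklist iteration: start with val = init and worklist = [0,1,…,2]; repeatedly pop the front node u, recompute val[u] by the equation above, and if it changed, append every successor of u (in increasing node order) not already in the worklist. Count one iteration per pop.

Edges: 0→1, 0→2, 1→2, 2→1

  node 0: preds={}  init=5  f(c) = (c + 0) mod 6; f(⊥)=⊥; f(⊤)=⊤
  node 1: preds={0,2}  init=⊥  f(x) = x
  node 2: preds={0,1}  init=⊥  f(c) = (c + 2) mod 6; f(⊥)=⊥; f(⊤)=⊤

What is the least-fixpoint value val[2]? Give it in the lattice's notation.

Worklist (6 pops):
  #1 pop 0: in=⊥ → 5 (no change)
  #2 pop 1: in=5 → 5 (was ⊥); enqueue []
  #3 pop 2: in=5 → 1 (was ⊥); enqueue [1]
  #4 pop 1: in=⊤ → ⊤ (was 5); enqueue [2]
  #5 pop 2: in=⊤ → ⊤ (was 1); enqueue [1]
  #6 pop 1: in=⊤ → ⊤ (no change)

Fixpoint:
  val[0] = 5
  val[1] = ⊤
  val[2] = ⊤

⊤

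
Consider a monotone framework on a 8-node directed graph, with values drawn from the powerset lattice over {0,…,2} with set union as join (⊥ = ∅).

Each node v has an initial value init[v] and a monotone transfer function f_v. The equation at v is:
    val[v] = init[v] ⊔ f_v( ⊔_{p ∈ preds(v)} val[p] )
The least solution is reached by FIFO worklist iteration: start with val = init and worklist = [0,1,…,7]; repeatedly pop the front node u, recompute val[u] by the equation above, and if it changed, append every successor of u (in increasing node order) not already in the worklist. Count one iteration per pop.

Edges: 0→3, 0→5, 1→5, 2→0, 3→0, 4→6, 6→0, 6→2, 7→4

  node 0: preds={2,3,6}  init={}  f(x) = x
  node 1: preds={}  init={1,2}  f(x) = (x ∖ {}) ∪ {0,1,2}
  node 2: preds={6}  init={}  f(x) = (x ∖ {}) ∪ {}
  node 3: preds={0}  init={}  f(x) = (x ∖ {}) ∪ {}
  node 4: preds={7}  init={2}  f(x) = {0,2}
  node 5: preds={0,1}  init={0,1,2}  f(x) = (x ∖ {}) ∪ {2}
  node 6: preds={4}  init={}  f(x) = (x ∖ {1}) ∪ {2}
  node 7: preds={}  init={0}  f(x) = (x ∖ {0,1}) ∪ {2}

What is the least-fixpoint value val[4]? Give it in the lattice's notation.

Trace (14 dequeues):
  [1] u=0 | in {} | out {} | ==
  [2] u=1 | in {} | out {0,1,2} | prev {1,2} | push {}
  [3] u=2 | in {} | out {} | ==
  [4] u=3 | in {} | out {} | ==
  [5] u=4 | in {0} | out {0,2} | prev {2} | push {}
  [6] u=5 | in {0,1,2} | out {0,1,2} | ==
  [7] u=6 | in {0,2} | out {0,2} | prev {} | push {0,2}
  [8] u=7 | in {} | out {0,2} | prev {0} | push {4}
  [9] u=0 | in {0,2} | out {0,2} | prev {} | push {3,5}
  [10] u=2 | in {0,2} | out {0,2} | prev {} | push {0}
  [11] u=4 | in {0,2} | out {0,2} | ==
  [12] u=3 | in {0,2} | out {0,2} | prev {} | push {}
  [13] u=5 | in {0,1,2} | out {0,1,2} | ==
  [14] u=0 | in {0,2} | out {0,2} | ==

Converged values:
  [0] {0,2}
  [1] {0,1,2}
  [2] {0,2}
  [3] {0,2}
  [4] {0,2}
  [5] {0,1,2}
  [6] {0,2}
  [7] {0,2}

{0,2}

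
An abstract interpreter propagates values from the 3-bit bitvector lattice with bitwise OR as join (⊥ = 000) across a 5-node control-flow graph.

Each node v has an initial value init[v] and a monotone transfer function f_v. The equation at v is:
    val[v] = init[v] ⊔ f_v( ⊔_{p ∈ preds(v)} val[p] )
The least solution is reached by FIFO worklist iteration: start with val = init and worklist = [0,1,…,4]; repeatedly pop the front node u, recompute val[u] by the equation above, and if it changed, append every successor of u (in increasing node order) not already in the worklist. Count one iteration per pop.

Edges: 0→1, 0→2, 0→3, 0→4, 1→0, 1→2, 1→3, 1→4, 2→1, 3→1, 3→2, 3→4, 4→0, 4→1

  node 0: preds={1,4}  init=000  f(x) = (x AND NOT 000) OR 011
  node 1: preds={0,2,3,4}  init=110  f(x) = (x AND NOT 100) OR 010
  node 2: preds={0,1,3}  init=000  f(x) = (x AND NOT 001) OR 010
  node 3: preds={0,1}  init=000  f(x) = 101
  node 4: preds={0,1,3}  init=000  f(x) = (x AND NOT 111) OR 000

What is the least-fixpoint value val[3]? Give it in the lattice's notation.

101

Iteration log — 8 steps:
  step 1. node 0  ⊔preds=110  new=111  old=000  +wl: 
  step 2. node 1  ⊔preds=111  new=111  old=110  +wl: 0
  step 3. node 2  ⊔preds=111  new=110  old=000  +wl: 1
  step 4. node 3  ⊔preds=111  new=101  old=000  +wl: 2
  step 5. node 4  ⊔preds=111  new=000  stable
  step 6. node 0  ⊔preds=111  new=111  stable
  step 7. node 1  ⊔preds=111  new=111  stable
  step 8. node 2  ⊔preds=111  new=110  stable

Least fixpoint reached:
  node 0: 111
  node 1: 111
  node 2: 110
  node 3: 101
  node 4: 000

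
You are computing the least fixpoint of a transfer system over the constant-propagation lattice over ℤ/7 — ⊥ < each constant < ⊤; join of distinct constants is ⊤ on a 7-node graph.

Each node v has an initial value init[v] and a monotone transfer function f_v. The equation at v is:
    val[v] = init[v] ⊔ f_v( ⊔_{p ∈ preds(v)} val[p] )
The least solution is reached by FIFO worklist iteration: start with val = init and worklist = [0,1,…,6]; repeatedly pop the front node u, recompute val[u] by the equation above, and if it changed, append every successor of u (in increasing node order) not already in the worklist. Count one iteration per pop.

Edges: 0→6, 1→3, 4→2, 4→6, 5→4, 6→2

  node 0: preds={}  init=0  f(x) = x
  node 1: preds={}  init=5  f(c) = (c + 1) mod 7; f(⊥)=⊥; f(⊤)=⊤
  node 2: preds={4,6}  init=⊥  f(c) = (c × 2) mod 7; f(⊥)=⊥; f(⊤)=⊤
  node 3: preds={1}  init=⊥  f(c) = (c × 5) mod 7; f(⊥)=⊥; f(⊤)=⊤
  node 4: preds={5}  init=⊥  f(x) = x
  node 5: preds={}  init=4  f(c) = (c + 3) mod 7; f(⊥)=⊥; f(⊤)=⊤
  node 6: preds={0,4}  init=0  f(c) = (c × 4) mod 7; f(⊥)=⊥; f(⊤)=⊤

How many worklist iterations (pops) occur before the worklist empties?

Trace (8 dequeues):
  [1] u=0 | in ⊥ | out 0 | ==
  [2] u=1 | in ⊥ | out 5 | ==
  [3] u=2 | in 0 | out 0 | prev ⊥ | push {}
  [4] u=3 | in 5 | out 4 | prev ⊥ | push {}
  [5] u=4 | in 4 | out 4 | prev ⊥ | push {2}
  [6] u=5 | in ⊥ | out 4 | ==
  [7] u=6 | in ⊤ | out ⊤ | prev 0 | push {}
  [8] u=2 | in ⊤ | out ⊤ | prev 0 | push {}

Converged values:
  [0] 0
  [1] 5
  [2] ⊤
  [3] 4
  [4] 4
  [5] 4
  [6] ⊤

8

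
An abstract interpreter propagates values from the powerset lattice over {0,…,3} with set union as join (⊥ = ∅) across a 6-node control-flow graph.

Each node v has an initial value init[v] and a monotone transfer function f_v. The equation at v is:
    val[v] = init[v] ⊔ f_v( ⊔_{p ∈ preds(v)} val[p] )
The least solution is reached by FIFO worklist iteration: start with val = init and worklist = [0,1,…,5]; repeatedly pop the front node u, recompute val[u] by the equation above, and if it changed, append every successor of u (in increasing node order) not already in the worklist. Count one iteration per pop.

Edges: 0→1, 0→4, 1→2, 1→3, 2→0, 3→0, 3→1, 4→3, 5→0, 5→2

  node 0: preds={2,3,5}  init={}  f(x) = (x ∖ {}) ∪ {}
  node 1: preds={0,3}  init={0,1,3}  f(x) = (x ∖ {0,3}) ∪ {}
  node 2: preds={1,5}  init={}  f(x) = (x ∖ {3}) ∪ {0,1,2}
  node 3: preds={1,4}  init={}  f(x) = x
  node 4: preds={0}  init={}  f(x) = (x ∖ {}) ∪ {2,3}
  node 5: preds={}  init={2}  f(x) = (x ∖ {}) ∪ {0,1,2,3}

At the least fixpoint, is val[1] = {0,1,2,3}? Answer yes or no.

Iteration log — 12 steps:
  step 1. node 0  ⊔preds={2}  new={2}  old={}  +wl: 
  step 2. node 1  ⊔preds={2}  new={0,1,2,3}  old={0,1,3}  +wl: 
  step 3. node 2  ⊔preds={0,1,2,3}  new={0,1,2}  old={}  +wl: 0
  step 4. node 3  ⊔preds={0,1,2,3}  new={0,1,2,3}  old={}  +wl: 1
  step 5. node 4  ⊔preds={2}  new={2,3}  old={}  +wl: 3
  step 6. node 5  ⊔preds={}  new={0,1,2,3}  old={2}  +wl: 2
  step 7. node 0  ⊔preds={0,1,2,3}  new={0,1,2,3}  old={2}  +wl: 4
  step 8. node 1  ⊔preds={0,1,2,3}  new={0,1,2,3}  stable
  step 9. node 3  ⊔preds={0,1,2,3}  new={0,1,2,3}  stable
  step 10. node 2  ⊔preds={0,1,2,3}  new={0,1,2}  stable
  step 11. node 4  ⊔preds={0,1,2,3}  new={0,1,2,3}  old={2,3}  +wl: 3
  step 12. node 3  ⊔preds={0,1,2,3}  new={0,1,2,3}  stable

Least fixpoint reached:
  node 0: {0,1,2,3}
  node 1: {0,1,2,3}
  node 2: {0,1,2}
  node 3: {0,1,2,3}
  node 4: {0,1,2,3}
  node 5: {0,1,2,3}

yes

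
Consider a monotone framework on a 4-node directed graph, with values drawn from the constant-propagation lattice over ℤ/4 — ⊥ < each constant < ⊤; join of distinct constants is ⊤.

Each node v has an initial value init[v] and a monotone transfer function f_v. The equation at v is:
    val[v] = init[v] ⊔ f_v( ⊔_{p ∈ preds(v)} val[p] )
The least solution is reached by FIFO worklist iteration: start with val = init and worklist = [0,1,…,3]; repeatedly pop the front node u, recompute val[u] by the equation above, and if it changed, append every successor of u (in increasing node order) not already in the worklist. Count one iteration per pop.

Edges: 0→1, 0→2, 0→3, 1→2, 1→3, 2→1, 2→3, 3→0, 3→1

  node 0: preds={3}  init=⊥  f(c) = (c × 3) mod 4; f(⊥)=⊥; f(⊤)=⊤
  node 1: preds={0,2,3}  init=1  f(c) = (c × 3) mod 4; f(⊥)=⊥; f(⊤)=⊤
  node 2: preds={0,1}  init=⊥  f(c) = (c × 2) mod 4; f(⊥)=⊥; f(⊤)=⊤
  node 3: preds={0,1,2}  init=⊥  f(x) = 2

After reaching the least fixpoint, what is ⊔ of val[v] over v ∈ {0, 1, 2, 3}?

Trace (9 dequeues):
  [1] u=0 | in ⊥ | out ⊥ | ==
  [2] u=1 | in ⊥ | out 1 | ==
  [3] u=2 | in 1 | out 2 | prev ⊥ | push {1}
  [4] u=3 | in ⊤ | out 2 | prev ⊥ | push {0}
  [5] u=1 | in 2 | out ⊤ | prev 1 | push {2,3}
  [6] u=0 | in 2 | out 2 | prev ⊥ | push {1}
  [7] u=2 | in ⊤ | out ⊤ | prev 2 | push {}
  [8] u=3 | in ⊤ | out 2 | ==
  [9] u=1 | in ⊤ | out ⊤ | ==

Converged values:
  [0] 2
  [1] ⊤
  [2] ⊤
  [3] 2

⊤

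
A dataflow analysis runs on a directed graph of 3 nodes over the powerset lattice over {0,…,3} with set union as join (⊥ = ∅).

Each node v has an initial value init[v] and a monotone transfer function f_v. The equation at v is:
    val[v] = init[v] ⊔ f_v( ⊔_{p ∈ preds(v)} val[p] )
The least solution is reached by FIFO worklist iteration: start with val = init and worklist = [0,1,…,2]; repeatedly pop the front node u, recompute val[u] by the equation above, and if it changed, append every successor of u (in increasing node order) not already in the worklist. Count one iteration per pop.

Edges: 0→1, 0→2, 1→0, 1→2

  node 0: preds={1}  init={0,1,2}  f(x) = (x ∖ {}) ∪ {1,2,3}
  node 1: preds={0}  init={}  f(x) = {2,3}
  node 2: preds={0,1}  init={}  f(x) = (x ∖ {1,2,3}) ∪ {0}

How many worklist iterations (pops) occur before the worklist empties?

Iteration log — 4 steps:
  step 1. node 0  ⊔preds={}  new={0,1,2,3}  old={0,1,2}  +wl: 
  step 2. node 1  ⊔preds={0,1,2,3}  new={2,3}  old={}  +wl: 0
  step 3. node 2  ⊔preds={0,1,2,3}  new={0}  old={}  +wl: 
  step 4. node 0  ⊔preds={2,3}  new={0,1,2,3}  stable

Least fixpoint reached:
  node 0: {0,1,2,3}
  node 1: {2,3}
  node 2: {0}

4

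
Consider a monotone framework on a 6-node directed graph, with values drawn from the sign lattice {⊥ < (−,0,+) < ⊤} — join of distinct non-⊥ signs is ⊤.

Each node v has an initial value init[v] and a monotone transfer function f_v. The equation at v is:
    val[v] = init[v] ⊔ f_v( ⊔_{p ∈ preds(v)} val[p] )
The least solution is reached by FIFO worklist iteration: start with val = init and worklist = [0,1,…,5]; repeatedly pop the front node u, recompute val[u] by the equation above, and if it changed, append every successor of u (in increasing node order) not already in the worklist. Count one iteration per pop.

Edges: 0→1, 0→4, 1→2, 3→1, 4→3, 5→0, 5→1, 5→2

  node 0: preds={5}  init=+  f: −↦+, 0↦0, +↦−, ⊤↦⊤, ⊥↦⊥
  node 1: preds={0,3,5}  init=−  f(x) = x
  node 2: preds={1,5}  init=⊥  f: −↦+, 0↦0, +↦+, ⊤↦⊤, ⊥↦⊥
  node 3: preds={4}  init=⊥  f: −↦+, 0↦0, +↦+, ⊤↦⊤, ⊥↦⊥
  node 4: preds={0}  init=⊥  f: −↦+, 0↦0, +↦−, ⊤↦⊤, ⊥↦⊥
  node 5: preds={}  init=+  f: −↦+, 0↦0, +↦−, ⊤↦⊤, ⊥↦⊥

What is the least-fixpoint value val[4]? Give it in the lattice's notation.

Trace (8 dequeues):
  [1] u=0 | in + | out ⊤ | prev + | push {}
  [2] u=1 | in ⊤ | out ⊤ | prev − | push {}
  [3] u=2 | in ⊤ | out ⊤ | prev ⊥ | push {}
  [4] u=3 | in ⊥ | out ⊥ | ==
  [5] u=4 | in ⊤ | out ⊤ | prev ⊥ | push {3}
  [6] u=5 | in ⊥ | out + | ==
  [7] u=3 | in ⊤ | out ⊤ | prev ⊥ | push {1}
  [8] u=1 | in ⊤ | out ⊤ | ==

Converged values:
  [0] ⊤
  [1] ⊤
  [2] ⊤
  [3] ⊤
  [4] ⊤
  [5] +

⊤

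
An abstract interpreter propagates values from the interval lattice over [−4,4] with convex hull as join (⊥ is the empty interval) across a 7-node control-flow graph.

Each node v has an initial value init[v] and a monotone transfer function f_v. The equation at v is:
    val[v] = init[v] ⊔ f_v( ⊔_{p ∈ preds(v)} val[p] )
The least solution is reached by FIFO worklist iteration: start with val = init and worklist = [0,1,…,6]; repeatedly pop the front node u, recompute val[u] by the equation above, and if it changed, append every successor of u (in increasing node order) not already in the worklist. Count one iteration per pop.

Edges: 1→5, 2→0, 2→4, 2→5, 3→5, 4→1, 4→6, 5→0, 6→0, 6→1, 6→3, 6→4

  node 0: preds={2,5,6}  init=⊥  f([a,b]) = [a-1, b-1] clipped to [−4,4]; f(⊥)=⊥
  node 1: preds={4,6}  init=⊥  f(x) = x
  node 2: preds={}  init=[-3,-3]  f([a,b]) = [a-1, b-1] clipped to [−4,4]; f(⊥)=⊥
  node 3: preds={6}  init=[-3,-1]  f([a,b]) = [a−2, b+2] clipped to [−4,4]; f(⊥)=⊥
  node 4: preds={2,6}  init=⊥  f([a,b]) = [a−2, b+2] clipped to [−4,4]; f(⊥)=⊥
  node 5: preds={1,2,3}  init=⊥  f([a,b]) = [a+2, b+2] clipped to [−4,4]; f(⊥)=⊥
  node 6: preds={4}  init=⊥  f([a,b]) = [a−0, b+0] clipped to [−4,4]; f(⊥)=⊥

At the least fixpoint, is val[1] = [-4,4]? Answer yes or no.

yes

Iteration log — 35 steps:
  step 1. node 0  ⊔preds=[-3,-3]  new=[-4,-4]  old=⊥  +wl: 
  step 2. node 1  ⊔preds=⊥  new=⊥  stable
  step 3. node 2  ⊔preds=⊥  new=[-3,-3]  stable
  step 4. node 3  ⊔preds=⊥  new=[-3,-1]  stable
  step 5. node 4  ⊔preds=[-3,-3]  new=[-4,-1]  old=⊥  +wl: 1
  step 6. node 5  ⊔preds=[-3,-1]  new=[-1,1]  old=⊥  +wl: 0
  step 7. node 6  ⊔preds=[-4,-1]  new=[-4,-1]  old=⊥  +wl: 3,4
  step 8. node 1  ⊔preds=[-4,-1]  new=[-4,-1]  old=⊥  +wl: 5
  step 9. node 0  ⊔preds=[-4,1]  new=[-4,0]  old=[-4,-4]  +wl: 
  step 10. node 3  ⊔preds=[-4,-1]  new=[-4,1]  old=[-3,-1]  +wl: 
  step 11. node 4  ⊔preds=[-4,-1]  new=[-4,1]  old=[-4,-1]  +wl: 1,6
  step 12. node 5  ⊔preds=[-4,1]  new=[-2,3]  old=[-1,1]  +wl: 0
  step 13. node 1  ⊔preds=[-4,1]  new=[-4,1]  old=[-4,-1]  +wl: 5
  step 14. node 6  ⊔preds=[-4,1]  new=[-4,1]  old=[-4,-1]  +wl: 1,3,4
  step 15. node 0  ⊔preds=[-4,3]  new=[-4,2]  old=[-4,0]  +wl: 
  step 16. node 5  ⊔preds=[-4,1]  new=[-2,3]  stable
  step 17. node 1  ⊔preds=[-4,1]  new=[-4,1]  stable
  step 18. node 3  ⊔preds=[-4,1]  new=[-4,3]  old=[-4,1]  +wl: 5
  step 19. node 4  ⊔preds=[-4,1]  new=[-4,3]  old=[-4,1]  +wl: 1,6
  step 20. node 5  ⊔preds=[-4,3]  new=[-2,4]  old=[-2,3]  +wl: 0
  step 21. node 1  ⊔preds=[-4,3]  new=[-4,3]  old=[-4,1]  +wl: 5
  step 22. node 6  ⊔preds=[-4,3]  new=[-4,3]  old=[-4,1]  +wl: 1,3,4
  step 23. node 0  ⊔preds=[-4,4]  new=[-4,3]  old=[-4,2]  +wl: 
  step 24. node 5  ⊔preds=[-4,3]  new=[-2,4]  stable
  step 25. node 1  ⊔preds=[-4,3]  new=[-4,3]  stable
  step 26. node 3  ⊔preds=[-4,3]  new=[-4,4]  old=[-4,3]  +wl: 5
  step 27. node 4  ⊔preds=[-4,3]  new=[-4,4]  old=[-4,3]  +wl: 1,6
  step 28. node 5  ⊔preds=[-4,4]  new=[-2,4]  stable
  step 29. node 1  ⊔preds=[-4,4]  new=[-4,4]  old=[-4,3]  +wl: 5
  step 30. node 6  ⊔preds=[-4,4]  new=[-4,4]  old=[-4,3]  +wl: 0,1,3,4
  step 31. node 5  ⊔preds=[-4,4]  new=[-2,4]  stable
  step 32. node 0  ⊔preds=[-4,4]  new=[-4,3]  stable
  step 33. node 1  ⊔preds=[-4,4]  new=[-4,4]  stable
  step 34. node 3  ⊔preds=[-4,4]  new=[-4,4]  stable
  step 35. node 4  ⊔preds=[-4,4]  new=[-4,4]  stable

Least fixpoint reached:
  node 0: [-4,3]
  node 1: [-4,4]
  node 2: [-3,-3]
  node 3: [-4,4]
  node 4: [-4,4]
  node 5: [-2,4]
  node 6: [-4,4]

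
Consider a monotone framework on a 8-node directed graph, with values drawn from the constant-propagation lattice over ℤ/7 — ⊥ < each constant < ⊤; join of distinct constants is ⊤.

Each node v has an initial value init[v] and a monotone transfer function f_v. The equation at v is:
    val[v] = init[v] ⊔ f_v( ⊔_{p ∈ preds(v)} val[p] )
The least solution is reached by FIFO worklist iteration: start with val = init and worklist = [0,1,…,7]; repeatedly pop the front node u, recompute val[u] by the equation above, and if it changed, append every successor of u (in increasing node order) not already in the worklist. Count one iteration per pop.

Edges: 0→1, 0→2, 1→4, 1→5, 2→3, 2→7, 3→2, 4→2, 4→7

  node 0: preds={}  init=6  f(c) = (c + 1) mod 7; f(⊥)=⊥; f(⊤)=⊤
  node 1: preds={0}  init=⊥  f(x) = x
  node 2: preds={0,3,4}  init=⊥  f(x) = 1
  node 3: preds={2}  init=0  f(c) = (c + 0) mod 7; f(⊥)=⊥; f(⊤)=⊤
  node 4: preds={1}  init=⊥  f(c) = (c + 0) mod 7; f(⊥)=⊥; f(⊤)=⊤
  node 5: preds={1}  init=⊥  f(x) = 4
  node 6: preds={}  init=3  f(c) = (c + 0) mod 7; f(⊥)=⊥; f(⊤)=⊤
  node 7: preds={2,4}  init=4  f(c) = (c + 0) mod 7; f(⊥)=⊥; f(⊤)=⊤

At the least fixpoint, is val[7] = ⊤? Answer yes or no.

yes

Iteration log — 9 steps:
  step 1. node 0  ⊔preds=⊥  new=6  stable
  step 2. node 1  ⊔preds=6  new=6  old=⊥  +wl: 
  step 3. node 2  ⊔preds=⊤  new=1  old=⊥  +wl: 
  step 4. node 3  ⊔preds=1  new=⊤  old=0  +wl: 2
  step 5. node 4  ⊔preds=6  new=6  old=⊥  +wl: 
  step 6. node 5  ⊔preds=6  new=4  old=⊥  +wl: 
  step 7. node 6  ⊔preds=⊥  new=3  stable
  step 8. node 7  ⊔preds=⊤  new=⊤  old=4  +wl: 
  step 9. node 2  ⊔preds=⊤  new=1  stable

Least fixpoint reached:
  node 0: 6
  node 1: 6
  node 2: 1
  node 3: ⊤
  node 4: 6
  node 5: 4
  node 6: 3
  node 7: ⊤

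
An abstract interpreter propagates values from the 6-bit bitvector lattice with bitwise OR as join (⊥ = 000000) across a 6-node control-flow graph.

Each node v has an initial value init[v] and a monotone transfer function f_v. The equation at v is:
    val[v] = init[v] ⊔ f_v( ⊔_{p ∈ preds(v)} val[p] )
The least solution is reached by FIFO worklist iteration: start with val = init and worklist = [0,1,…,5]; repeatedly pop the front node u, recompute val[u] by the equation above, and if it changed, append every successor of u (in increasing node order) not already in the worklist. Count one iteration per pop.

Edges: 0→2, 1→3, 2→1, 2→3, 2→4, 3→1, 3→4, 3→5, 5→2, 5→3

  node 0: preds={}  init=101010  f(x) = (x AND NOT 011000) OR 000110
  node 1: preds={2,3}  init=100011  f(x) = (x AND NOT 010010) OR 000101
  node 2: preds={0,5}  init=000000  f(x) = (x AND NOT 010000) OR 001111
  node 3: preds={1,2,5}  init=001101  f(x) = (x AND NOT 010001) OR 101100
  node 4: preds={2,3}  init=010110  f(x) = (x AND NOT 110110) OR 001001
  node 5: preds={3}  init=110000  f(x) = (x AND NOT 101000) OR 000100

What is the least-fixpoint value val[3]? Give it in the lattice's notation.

101111

Iteration log — 9 steps:
  step 1. node 0  ⊔preds=000000  new=101110  old=101010  +wl: 
  step 2. node 1  ⊔preds=001101  new=101111  old=100011  +wl: 
  step 3. node 2  ⊔preds=111110  new=101111  old=000000  +wl: 1
  step 4. node 3  ⊔preds=111111  new=101111  old=001101  +wl: 
  step 5. node 4  ⊔preds=101111  new=011111  old=010110  +wl: 
  step 6. node 5  ⊔preds=101111  new=110111  old=110000  +wl: 2,3
  step 7. node 1  ⊔preds=101111  new=101111  stable
  step 8. node 2  ⊔preds=111111  new=101111  stable
  step 9. node 3  ⊔preds=111111  new=101111  stable

Least fixpoint reached:
  node 0: 101110
  node 1: 101111
  node 2: 101111
  node 3: 101111
  node 4: 011111
  node 5: 110111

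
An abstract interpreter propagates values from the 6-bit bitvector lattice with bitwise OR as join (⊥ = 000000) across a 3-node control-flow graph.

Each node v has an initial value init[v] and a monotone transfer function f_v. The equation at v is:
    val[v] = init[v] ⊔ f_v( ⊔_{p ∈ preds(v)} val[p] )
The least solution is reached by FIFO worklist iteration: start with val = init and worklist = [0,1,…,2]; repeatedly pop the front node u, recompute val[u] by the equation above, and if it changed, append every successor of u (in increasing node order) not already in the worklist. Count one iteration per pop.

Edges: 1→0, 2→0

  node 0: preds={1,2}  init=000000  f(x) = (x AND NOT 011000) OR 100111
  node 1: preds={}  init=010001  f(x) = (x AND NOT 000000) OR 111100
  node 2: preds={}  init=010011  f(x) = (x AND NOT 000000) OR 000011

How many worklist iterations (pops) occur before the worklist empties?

Iteration log — 4 steps:
  step 1. node 0  ⊔preds=010011  new=100111  old=000000  +wl: 
  step 2. node 1  ⊔preds=000000  new=111101  old=010001  +wl: 0
  step 3. node 2  ⊔preds=000000  new=010011  stable
  step 4. node 0  ⊔preds=111111  new=100111  stable

Least fixpoint reached:
  node 0: 100111
  node 1: 111101
  node 2: 010011

4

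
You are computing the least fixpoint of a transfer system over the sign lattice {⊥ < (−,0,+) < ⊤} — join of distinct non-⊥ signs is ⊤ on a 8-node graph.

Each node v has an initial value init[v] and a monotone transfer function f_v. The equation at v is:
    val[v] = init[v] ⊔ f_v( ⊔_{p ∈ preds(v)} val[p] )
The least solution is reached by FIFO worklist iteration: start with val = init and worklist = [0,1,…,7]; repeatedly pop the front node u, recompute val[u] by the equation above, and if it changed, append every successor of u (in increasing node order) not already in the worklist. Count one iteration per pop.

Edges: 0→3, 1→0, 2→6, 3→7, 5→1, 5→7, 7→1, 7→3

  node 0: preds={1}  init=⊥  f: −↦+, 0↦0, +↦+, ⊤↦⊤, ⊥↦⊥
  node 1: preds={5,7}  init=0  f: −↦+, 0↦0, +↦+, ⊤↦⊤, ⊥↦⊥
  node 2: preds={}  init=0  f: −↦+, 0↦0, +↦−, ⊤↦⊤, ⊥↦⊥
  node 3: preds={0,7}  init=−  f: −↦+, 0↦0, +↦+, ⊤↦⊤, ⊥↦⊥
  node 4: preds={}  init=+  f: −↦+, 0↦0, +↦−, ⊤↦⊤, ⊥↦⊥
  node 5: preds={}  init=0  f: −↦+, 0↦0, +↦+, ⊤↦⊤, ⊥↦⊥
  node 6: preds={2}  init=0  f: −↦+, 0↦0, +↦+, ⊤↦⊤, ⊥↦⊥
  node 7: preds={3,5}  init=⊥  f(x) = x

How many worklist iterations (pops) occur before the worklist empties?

12

Iteration log — 12 steps:
  step 1. node 0  ⊔preds=0  new=0  old=⊥  +wl: 
  step 2. node 1  ⊔preds=0  new=0  stable
  step 3. node 2  ⊔preds=⊥  new=0  stable
  step 4. node 3  ⊔preds=0  new=⊤  old=−  +wl: 
  step 5. node 4  ⊔preds=⊥  new=+  stable
  step 6. node 5  ⊔preds=⊥  new=0  stable
  step 7. node 6  ⊔preds=0  new=0  stable
  step 8. node 7  ⊔preds=⊤  new=⊤  old=⊥  +wl: 1,3
  step 9. node 1  ⊔preds=⊤  new=⊤  old=0  +wl: 0
  step 10. node 3  ⊔preds=⊤  new=⊤  stable
  step 11. node 0  ⊔preds=⊤  new=⊤  old=0  +wl: 3
  step 12. node 3  ⊔preds=⊤  new=⊤  stable

Least fixpoint reached:
  node 0: ⊤
  node 1: ⊤
  node 2: 0
  node 3: ⊤
  node 4: +
  node 5: 0
  node 6: 0
  node 7: ⊤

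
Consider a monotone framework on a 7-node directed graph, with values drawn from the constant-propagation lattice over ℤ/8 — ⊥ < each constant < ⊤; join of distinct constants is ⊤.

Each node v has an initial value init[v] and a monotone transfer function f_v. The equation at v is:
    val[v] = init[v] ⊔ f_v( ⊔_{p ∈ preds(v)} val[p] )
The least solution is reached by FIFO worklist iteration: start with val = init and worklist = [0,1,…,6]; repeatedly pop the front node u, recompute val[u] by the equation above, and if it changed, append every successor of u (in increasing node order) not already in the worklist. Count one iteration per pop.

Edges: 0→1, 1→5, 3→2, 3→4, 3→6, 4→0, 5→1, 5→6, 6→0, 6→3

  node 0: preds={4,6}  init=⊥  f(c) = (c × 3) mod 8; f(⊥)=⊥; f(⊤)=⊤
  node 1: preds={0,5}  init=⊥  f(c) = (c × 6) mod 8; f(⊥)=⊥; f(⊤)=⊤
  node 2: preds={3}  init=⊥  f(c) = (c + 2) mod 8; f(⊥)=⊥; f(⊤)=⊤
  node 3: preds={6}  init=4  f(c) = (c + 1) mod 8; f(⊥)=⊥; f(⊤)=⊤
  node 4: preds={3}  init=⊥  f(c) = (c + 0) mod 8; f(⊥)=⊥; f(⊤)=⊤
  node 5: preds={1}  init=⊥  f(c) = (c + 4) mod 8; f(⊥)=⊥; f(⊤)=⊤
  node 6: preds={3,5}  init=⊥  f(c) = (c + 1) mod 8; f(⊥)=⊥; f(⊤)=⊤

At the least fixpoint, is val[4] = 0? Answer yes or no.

no

Iteration log — 18 steps:
  step 1. node 0  ⊔preds=⊥  new=⊥  stable
  step 2. node 1  ⊔preds=⊥  new=⊥  stable
  step 3. node 2  ⊔preds=4  new=6  old=⊥  +wl: 
  step 4. node 3  ⊔preds=⊥  new=4  stable
  step 5. node 4  ⊔preds=4  new=4  old=⊥  +wl: 0
  step 6. node 5  ⊔preds=⊥  new=⊥  stable
  step 7. node 6  ⊔preds=4  new=5  old=⊥  +wl: 3
  step 8. node 0  ⊔preds=⊤  new=⊤  old=⊥  +wl: 1
  step 9. node 3  ⊔preds=5  new=⊤  old=4  +wl: 2,4,6
  step 10. node 1  ⊔preds=⊤  new=⊤  old=⊥  +wl: 5
  step 11. node 2  ⊔preds=⊤  new=⊤  old=6  +wl: 
  step 12. node 4  ⊔preds=⊤  new=⊤  old=4  +wl: 0
  step 13. node 6  ⊔preds=⊤  new=⊤  old=5  +wl: 3
  step 14. node 5  ⊔preds=⊤  new=⊤  old=⊥  +wl: 1,6
  step 15. node 0  ⊔preds=⊤  new=⊤  stable
  step 16. node 3  ⊔preds=⊤  new=⊤  stable
  step 17. node 1  ⊔preds=⊤  new=⊤  stable
  step 18. node 6  ⊔preds=⊤  new=⊤  stable

Least fixpoint reached:
  node 0: ⊤
  node 1: ⊤
  node 2: ⊤
  node 3: ⊤
  node 4: ⊤
  node 5: ⊤
  node 6: ⊤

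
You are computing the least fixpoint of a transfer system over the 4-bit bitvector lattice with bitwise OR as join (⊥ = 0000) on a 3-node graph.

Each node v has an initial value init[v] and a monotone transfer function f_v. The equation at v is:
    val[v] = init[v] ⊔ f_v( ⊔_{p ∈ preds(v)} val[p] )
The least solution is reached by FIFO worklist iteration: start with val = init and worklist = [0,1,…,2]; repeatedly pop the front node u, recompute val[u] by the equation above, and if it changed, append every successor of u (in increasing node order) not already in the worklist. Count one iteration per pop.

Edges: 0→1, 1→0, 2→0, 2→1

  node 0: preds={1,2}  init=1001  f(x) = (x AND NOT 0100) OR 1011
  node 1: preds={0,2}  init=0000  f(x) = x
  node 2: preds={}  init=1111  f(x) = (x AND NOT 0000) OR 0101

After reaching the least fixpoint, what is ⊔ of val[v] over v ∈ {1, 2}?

1111

Worklist (4 pops):
  #1 pop 0: in=1111 → 1011 (was 1001); enqueue []
  #2 pop 1: in=1111 → 1111 (was 0000); enqueue [0]
  #3 pop 2: in=0000 → 1111 (no change)
  #4 pop 0: in=1111 → 1011 (no change)

Fixpoint:
  val[0] = 1011
  val[1] = 1111
  val[2] = 1111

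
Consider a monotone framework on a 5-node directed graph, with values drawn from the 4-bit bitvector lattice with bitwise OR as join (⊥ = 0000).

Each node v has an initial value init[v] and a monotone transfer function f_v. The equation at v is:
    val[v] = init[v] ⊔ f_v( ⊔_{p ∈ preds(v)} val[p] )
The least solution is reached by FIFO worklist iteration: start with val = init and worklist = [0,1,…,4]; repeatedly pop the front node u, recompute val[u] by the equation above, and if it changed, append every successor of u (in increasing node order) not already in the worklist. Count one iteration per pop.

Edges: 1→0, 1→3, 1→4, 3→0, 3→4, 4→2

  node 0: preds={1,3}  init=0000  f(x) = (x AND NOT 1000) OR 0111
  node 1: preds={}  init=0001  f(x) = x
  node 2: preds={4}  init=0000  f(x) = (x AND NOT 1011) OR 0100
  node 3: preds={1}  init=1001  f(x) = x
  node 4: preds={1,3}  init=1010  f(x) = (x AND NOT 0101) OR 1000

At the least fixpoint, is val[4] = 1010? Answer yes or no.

yes

Worklist (5 pops):
  #1 pop 0: in=1001 → 0111 (was 0000); enqueue []
  #2 pop 1: in=0000 → 0001 (no change)
  #3 pop 2: in=1010 → 0100 (was 0000); enqueue []
  #4 pop 3: in=0001 → 1001 (no change)
  #5 pop 4: in=1001 → 1010 (no change)

Fixpoint:
  val[0] = 0111
  val[1] = 0001
  val[2] = 0100
  val[3] = 1001
  val[4] = 1010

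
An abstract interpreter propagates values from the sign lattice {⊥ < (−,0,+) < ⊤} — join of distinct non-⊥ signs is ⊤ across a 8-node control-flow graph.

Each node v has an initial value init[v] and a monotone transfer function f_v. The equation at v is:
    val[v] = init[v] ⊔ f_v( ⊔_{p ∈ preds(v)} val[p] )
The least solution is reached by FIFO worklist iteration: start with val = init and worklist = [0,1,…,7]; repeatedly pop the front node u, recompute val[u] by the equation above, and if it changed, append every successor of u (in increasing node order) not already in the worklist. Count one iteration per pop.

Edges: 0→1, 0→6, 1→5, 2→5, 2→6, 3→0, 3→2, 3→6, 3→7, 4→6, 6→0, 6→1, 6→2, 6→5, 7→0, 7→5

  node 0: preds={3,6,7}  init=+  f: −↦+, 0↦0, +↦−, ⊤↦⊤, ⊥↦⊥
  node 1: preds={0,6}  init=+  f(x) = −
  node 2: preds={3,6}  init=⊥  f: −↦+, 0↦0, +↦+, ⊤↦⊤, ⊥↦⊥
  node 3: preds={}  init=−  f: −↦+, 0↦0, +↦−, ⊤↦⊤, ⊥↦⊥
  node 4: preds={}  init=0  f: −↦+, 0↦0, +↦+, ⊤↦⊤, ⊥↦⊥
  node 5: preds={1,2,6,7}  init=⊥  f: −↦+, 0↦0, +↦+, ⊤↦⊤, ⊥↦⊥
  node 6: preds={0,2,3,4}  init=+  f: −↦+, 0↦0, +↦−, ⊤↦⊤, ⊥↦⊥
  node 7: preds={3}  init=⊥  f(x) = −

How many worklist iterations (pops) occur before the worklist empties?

12

Iteration log — 12 steps:
  step 1. node 0  ⊔preds=⊤  new=⊤  old=+  +wl: 
  step 2. node 1  ⊔preds=⊤  new=⊤  old=+  +wl: 
  step 3. node 2  ⊔preds=⊤  new=⊤  old=⊥  +wl: 
  step 4. node 3  ⊔preds=⊥  new=−  stable
  step 5. node 4  ⊔preds=⊥  new=0  stable
  step 6. node 5  ⊔preds=⊤  new=⊤  old=⊥  +wl: 
  step 7. node 6  ⊔preds=⊤  new=⊤  old=+  +wl: 0,1,2,5
  step 8. node 7  ⊔preds=−  new=−  old=⊥  +wl: 
  step 9. node 0  ⊔preds=⊤  new=⊤  stable
  step 10. node 1  ⊔preds=⊤  new=⊤  stable
  step 11. node 2  ⊔preds=⊤  new=⊤  stable
  step 12. node 5  ⊔preds=⊤  new=⊤  stable

Least fixpoint reached:
  node 0: ⊤
  node 1: ⊤
  node 2: ⊤
  node 3: −
  node 4: 0
  node 5: ⊤
  node 6: ⊤
  node 7: −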